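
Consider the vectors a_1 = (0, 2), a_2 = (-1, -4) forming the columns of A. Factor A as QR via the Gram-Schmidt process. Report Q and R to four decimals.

a_1 = (0, 2); ‖a_1‖ = 2.0000, so q_1 = (0.0000, 1.0000).
q_1·a_2 = 0.0000·(-1) + 1.0000·(-4) = -4.0000.
u_2 = a_2 + 4.0000·q_1 = (-1.0000, 0.0000).
‖u_2‖ = 1.0000, so q_2 = (-1.0000, 0.0000).

Q = [[0.0000, -1.0000], [1.0000, 0.0000]], R = [[2.0000, -4.0000], [0.0000, 1.0000]]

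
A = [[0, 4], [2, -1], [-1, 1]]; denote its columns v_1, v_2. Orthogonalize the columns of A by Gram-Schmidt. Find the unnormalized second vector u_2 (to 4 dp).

e_1 = v_1/‖v_1‖ = (0, 2, -1)/2.2361 = (0.0000, 0.8944, -0.4472).
r_{12} = e_1·v_2 = -1.3416.
u_2 = v_2 + 1.3416·e_1 = (4.0000, 0.2000, 0.4000).

u_2 = (4.0000, 0.2000, 0.4000)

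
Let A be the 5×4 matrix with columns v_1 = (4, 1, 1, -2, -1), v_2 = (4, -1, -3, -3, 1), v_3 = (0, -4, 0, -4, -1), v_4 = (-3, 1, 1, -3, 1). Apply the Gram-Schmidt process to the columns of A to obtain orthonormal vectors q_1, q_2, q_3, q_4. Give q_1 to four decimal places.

q_1 = (0.8341, 0.2085, 0.2085, -0.4170, -0.2085)

v_1 = (4, 1, 1, -2, -1); ‖v_1‖ = 4.7958, so q_1 = (0.8341, 0.2085, 0.2085, -0.4170, -0.2085).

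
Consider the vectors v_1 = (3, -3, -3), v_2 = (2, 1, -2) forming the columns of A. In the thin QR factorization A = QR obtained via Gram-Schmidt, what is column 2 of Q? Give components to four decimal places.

e_2 = (0.4082, 0.8165, -0.4082)

v_1 = (3, -3, -3); ‖v_1‖ = 5.1962, so e_1 = (0.5774, -0.5774, -0.5774).
e_1·v_2 = 0.5774·2 + (-0.5774)·1 + (-0.5774)·(-2) = 1.7321.
u_2 = v_2 − 1.7321·e_1 = (1.0000, 2.0000, -1.0000).
‖u_2‖ = 2.4495, so e_2 = (0.4082, 0.8165, -0.4082).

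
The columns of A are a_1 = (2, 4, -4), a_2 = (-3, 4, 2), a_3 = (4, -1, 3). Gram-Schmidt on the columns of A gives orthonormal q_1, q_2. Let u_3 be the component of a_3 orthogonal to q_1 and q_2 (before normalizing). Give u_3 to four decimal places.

u_3 = (3.4154, 1.1385, 2.8462)

q_1 = a_1/‖a_1‖ = (2, 4, -4)/6.0000 = (0.3333, 0.6667, -0.6667).
r_{12} = q_1·a_2 = 0.3333.
u_2 = a_2 − 0.3333·q_1 = (-3.1111, 3.7778, 2.2222).
‖u_2‖ = 5.3748, so q_2 = (-0.5788, 0.7029, 0.4134).
r_{13} = q_1·a_3 = -1.3333; r_{23} = q_2·a_3 = -1.7778.
u_3 = a_3 + 1.3333·q_1 + 1.7778·q_2 = (3.4154, 1.1385, 2.8462).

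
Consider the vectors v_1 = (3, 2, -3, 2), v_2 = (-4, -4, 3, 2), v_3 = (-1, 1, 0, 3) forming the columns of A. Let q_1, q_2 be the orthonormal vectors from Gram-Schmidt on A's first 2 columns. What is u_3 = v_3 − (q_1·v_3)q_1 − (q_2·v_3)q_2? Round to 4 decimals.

u_3 = (-1.0018, 1.6862, 0.5174, 0.5927)

q_1 = v_1/‖v_1‖ = (3, 2, -3, 2)/5.0990 = (0.5883, 0.3922, -0.5883, 0.3922).
r_{12} = q_1·v_2 = -4.9029.
u_2 = v_2 + 4.9029·q_1 = (-1.1154, -2.0769, 0.1154, 3.9231).
‖u_2‖ = 4.5784, so q_2 = (-0.2436, -0.4536, 0.0252, 0.8569).
r_{13} = q_1·v_3 = 0.9806; r_{23} = q_2·v_3 = 2.3606.
u_3 = v_3 − 0.9806·q_1 − 2.3606·q_2 = (-1.0018, 1.6862, 0.5174, 0.5927).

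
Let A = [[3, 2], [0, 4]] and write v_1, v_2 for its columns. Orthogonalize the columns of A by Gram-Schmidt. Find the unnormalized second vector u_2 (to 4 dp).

u_2 = (0.0000, 4.0000)

v_1 = (3, 0); ‖v_1‖ = 3.0000, so q_1 = (1.0000, 0.0000).
q_1·v_2 = 1.0000·2 + 0.0000·4 = 2.0000.
u_2 = v_2 − 2.0000·q_1 = (0.0000, 4.0000).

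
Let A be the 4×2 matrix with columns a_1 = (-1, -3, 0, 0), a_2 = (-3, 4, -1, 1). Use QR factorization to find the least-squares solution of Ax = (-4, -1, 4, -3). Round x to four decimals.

a_1 = (-1, -3, 0, 0); ‖a_1‖ = 3.1623, so e_1 = (-0.3162, -0.9487, 0.0000, 0.0000).
e_1·a_2 = (-0.3162)·(-3) + (-0.9487)·4 + 0.0000·(-1) + 0.0000·1 = -2.8460.
u_2 = a_2 + 2.8460·e_1 = (-3.9000, 1.3000, -1.0000, 1.0000).
‖u_2‖ = 4.3474, so e_2 = (-0.8971, 0.2990, -0.2300, 0.2300).
Qᵀb = (2.2136, 1.6792).
Back-substitute: x_2 = 1.6792/4.3474 = 0.3862.
x_1 = (2.2136 + 2.8460·0.3862)/3.1623 = 1.0476.

x = (1.0476, 0.3862)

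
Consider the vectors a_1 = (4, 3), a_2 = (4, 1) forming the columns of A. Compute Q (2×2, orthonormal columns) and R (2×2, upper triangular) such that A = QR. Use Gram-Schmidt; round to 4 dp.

q_1 = a_1/‖a_1‖ = (4, 3)/5.0000 = (0.8000, 0.6000).
r_{12} = q_1·a_2 = 3.8000.
u_2 = a_2 − 3.8000·q_1 = (0.9600, -1.2800).
‖u_2‖ = 1.6000, so q_2 = (0.6000, -0.8000).

Q = [[0.8000, 0.6000], [0.6000, -0.8000]], R = [[5.0000, 3.8000], [0.0000, 1.6000]]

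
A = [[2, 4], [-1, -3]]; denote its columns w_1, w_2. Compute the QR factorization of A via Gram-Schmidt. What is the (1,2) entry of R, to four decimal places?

r_{12} = 4.9193

e_1 = w_1/‖w_1‖ = (2, -1)/2.2361 = (0.8944, -0.4472).
r_{12} = e_1·w_2 = 4.9193.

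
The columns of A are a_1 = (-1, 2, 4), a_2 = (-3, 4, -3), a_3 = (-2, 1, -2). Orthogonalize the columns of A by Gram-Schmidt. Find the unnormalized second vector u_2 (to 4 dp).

u_2 = (-3.0476, 4.0952, -2.8095)

a_1 = (-1, 2, 4); ‖a_1‖ = 4.5826, so e_1 = (-0.2182, 0.4364, 0.8729).
e_1·a_2 = (-0.2182)·(-3) + 0.4364·4 + 0.8729·(-3) = -0.2182.
u_2 = a_2 + 0.2182·e_1 = (-3.0476, 4.0952, -2.8095).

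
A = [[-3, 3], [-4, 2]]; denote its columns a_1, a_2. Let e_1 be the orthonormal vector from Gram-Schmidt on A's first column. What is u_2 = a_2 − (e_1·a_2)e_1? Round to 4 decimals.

a_1 = (-3, -4); ‖a_1‖ = 5.0000, so e_1 = (-0.6000, -0.8000).
e_1·a_2 = (-0.6000)·3 + (-0.8000)·2 = -3.4000.
u_2 = a_2 + 3.4000·e_1 = (0.9600, -0.7200).

u_2 = (0.9600, -0.7200)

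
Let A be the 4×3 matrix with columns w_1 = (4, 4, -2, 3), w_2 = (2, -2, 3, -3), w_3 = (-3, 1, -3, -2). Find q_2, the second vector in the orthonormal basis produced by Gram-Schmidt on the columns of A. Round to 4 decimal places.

w_1 = (4, 4, -2, 3); ‖w_1‖ = 6.7082, so q_1 = (0.5963, 0.5963, -0.2981, 0.4472).
q_1·w_2 = 0.5963·2 + 0.5963·(-2) + (-0.2981)·3 + 0.4472·(-3) = -2.2361.
u_2 = w_2 + 2.2361·q_1 = (3.3333, -0.6667, 2.3333, -2.0000).
‖u_2‖ = 4.5826, so q_2 = (0.7274, -0.1455, 0.5092, -0.4364).

q_2 = (0.7274, -0.1455, 0.5092, -0.4364)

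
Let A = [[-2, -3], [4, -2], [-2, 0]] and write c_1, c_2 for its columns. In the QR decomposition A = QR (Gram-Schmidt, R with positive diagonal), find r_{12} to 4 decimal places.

c_1 = (-2, 4, -2); ‖c_1‖ = 4.8990, so e_1 = (-0.4082, 0.8165, -0.4082).
r_{12} = e_1·c_2 = -0.4082.

r_{12} = -0.4082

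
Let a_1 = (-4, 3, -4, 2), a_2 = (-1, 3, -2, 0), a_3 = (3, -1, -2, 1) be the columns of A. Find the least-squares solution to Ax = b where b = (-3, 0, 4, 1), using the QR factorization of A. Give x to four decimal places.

x = (0.2440, -0.8807, -1.1028)

a_1 = (-4, 3, -4, 2); ‖a_1‖ = 6.7082, so e_1 = (-0.5963, 0.4472, -0.5963, 0.2981).
e_1·a_2 = (-0.5963)·(-1) + 0.4472·3 + (-0.5963)·(-2) + 0.2981·0 = 3.1305.
u_2 = a_2 − 3.1305·e_1 = (0.8667, 1.6000, -0.1333, -0.9333).
‖u_2‖ = 2.0494, so e_2 = (0.4229, 0.7807, -0.0651, -0.4554).
e_1·a_3 = (-0.5963)·3 + 0.4472·(-1) + (-0.5963)·(-2) + 0.2981·1 = -0.7454; e_2·a_3 = 0.4229·3 + 0.7807·(-1) + (-0.0651)·(-2) + (-0.4554)·1 = 0.1627.
u_3 = a_3 + 0.7454·e_1 − 0.1627·e_2 = (2.4868, -0.7937, -2.4339, 1.2963).
‖u_3‖ = 3.7971, so e_3 = (0.6549, -0.2090, -0.6410, 0.3414).
Qᵀb = (-0.2981, -1.9843, -4.1873).
Back-substitute: x_3 = -4.1873/3.7971 = -1.1028.
x_2 = (-1.9843 − 0.1627·(-1.1028))/2.0494 = -0.8807.
x_1 = (-0.2981 − 3.1305·(-0.8807) + 0.7454·(-1.1028))/6.7082 = 0.2440.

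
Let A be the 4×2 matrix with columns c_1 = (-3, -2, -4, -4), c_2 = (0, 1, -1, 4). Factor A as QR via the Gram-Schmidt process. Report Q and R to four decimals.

Q = [[-0.4472, -0.2527], [-0.2981, 0.1023], [-0.5963, -0.6076], [-0.5963, 0.7460]], R = [[6.7082, -2.0870], [0.0000, 3.6938]]

q_1 = c_1/‖c_1‖ = (-3, -2, -4, -4)/6.7082 = (-0.4472, -0.2981, -0.5963, -0.5963).
r_{12} = q_1·c_2 = -2.0870.
u_2 = c_2 + 2.0870·q_1 = (-0.9333, 0.3778, -2.2444, 2.7556).
‖u_2‖ = 3.6938, so q_2 = (-0.2527, 0.1023, -0.6076, 0.7460).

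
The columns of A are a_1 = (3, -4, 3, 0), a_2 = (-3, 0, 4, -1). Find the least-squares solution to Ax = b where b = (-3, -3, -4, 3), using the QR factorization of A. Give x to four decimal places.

x = (-0.2331, -0.3577)

a_1 = (3, -4, 3, 0); ‖a_1‖ = 5.8310, so e_1 = (0.5145, -0.6860, 0.5145, 0.0000).
e_1·a_2 = 0.5145·(-3) + (-0.6860)·0 + 0.5145·4 + 0.0000·(-1) = 0.5145.
u_2 = a_2 − 0.5145·e_1 = (-3.2647, 0.3529, 3.7353, -1.0000).
‖u_2‖ = 5.0730, so e_2 = (-0.6435, 0.0696, 0.7363, -0.1971).
Qᵀb = (-1.5435, -1.8147).
Back-substitute: x_2 = -1.8147/5.0730 = -0.3577.
x_1 = (-1.5435 − 0.5145·(-0.3577))/5.8310 = -0.2331.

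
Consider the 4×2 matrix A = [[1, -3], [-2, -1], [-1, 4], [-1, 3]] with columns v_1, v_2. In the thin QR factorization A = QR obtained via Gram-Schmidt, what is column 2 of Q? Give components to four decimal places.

e_1 = v_1/‖v_1‖ = (1, -2, -1, -1)/2.6458 = (0.3780, -0.7559, -0.3780, -0.3780).
r_{12} = e_1·v_2 = -3.0237.
u_2 = v_2 + 3.0237·e_1 = (-1.8571, -3.2857, 2.8571, 1.8571).
‖u_2‖ = 5.0850, so e_2 = (-0.3652, -0.6462, 0.5619, 0.3652).

e_2 = (-0.3652, -0.6462, 0.5619, 0.3652)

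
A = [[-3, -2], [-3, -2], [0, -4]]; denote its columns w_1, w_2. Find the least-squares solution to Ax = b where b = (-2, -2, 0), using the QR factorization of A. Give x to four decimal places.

e_1 = w_1/‖w_1‖ = (-3, -3, 0)/4.2426 = (-0.7071, -0.7071, 0.0000).
r_{12} = e_1·w_2 = 2.8284.
u_2 = w_2 − 2.8284·e_1 = (0.0000, 0.0000, -4.0000).
‖u_2‖ = 4.0000, so e_2 = (0.0000, 0.0000, -1.0000).
Qᵀb = (2.8284, 0.0000).
Back-substitute: x_2 = 0.0000/4.0000 = 0.0000.
x_1 = (2.8284 − 2.8284·0.0000)/4.2426 = 0.6667.

x = (0.6667, 0.0000)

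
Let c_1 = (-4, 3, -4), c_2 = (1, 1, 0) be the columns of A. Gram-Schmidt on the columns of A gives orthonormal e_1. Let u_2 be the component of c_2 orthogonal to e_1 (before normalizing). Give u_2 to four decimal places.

u_2 = (0.9024, 1.0732, -0.0976)

c_1 = (-4, 3, -4); ‖c_1‖ = 6.4031, so e_1 = (-0.6247, 0.4685, -0.6247).
e_1·c_2 = (-0.6247)·1 + 0.4685·1 + (-0.6247)·0 = -0.1562.
u_2 = c_2 + 0.1562·e_1 = (0.9024, 1.0732, -0.0976).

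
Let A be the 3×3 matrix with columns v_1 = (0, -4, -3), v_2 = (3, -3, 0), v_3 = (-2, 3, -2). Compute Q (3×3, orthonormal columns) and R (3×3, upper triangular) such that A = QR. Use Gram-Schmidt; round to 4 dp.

Q = [[0.0000, 0.8575, 0.5145], [-0.8000, -0.3087, 0.5145], [-0.6000, 0.4116, -0.6860]], R = [[5.0000, 2.4000, -1.2000], [0.0000, 3.4986, -3.4643], [0.0000, 0.0000, 1.8865]]

v_1 = (0, -4, -3); ‖v_1‖ = 5.0000, so q_1 = (0.0000, -0.8000, -0.6000).
q_1·v_2 = 0.0000·3 + (-0.8000)·(-3) + (-0.6000)·0 = 2.4000.
u_2 = v_2 − 2.4000·q_1 = (3.0000, -1.0800, 1.4400).
‖u_2‖ = 3.4986, so q_2 = (0.8575, -0.3087, 0.4116).
q_1·v_3 = 0.0000·(-2) + (-0.8000)·3 + (-0.6000)·(-2) = -1.2000; q_2·v_3 = 0.8575·(-2) + (-0.3087)·3 + 0.4116·(-2) = -3.4643.
u_3 = v_3 + 1.2000·q_1 + 3.4643·q_2 = (0.9706, 0.9706, -1.2941).
‖u_3‖ = 1.8865, so q_3 = (0.5145, 0.5145, -0.6860).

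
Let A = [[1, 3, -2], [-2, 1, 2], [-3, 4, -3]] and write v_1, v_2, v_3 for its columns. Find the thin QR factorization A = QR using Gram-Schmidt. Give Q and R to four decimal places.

Q = [[0.2673, 0.9087, 0.3208], [-0.5345, -0.1372, 0.8340], [-0.8018, 0.3943, -0.4491]], R = [[3.7417, -2.9399, 0.8018], [0.0000, 4.1662, -3.2747], [0.0000, 0.0000, 2.3736]]

v_1 = (1, -2, -3); ‖v_1‖ = 3.7417, so e_1 = (0.2673, -0.5345, -0.8018).
e_1·v_2 = 0.2673·3 + (-0.5345)·1 + (-0.8018)·4 = -2.9399.
u_2 = v_2 + 2.9399·e_1 = (3.7857, -0.5714, 1.6429).
‖u_2‖ = 4.1662, so e_2 = (0.9087, -0.1372, 0.3943).
e_1·v_3 = 0.2673·(-2) + (-0.5345)·2 + (-0.8018)·(-3) = 0.8018; e_2·v_3 = 0.9087·(-2) + (-0.1372)·2 + 0.3943·(-3) = -3.2747.
u_3 = v_3 − 0.8018·e_1 + 3.2747·e_2 = (0.7613, 1.9794, -1.0658).
‖u_3‖ = 2.3736, so e_3 = (0.3208, 0.8340, -0.4491).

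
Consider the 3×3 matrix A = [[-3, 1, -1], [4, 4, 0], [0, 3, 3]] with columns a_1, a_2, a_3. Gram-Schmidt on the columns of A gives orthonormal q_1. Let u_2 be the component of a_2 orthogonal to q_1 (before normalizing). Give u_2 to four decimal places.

u_2 = (2.5600, 1.9200, 3.0000)

q_1 = a_1/‖a_1‖ = (-3, 4, 0)/5.0000 = (-0.6000, 0.8000, 0.0000).
r_{12} = q_1·a_2 = 2.6000.
u_2 = a_2 − 2.6000·q_1 = (2.5600, 1.9200, 3.0000).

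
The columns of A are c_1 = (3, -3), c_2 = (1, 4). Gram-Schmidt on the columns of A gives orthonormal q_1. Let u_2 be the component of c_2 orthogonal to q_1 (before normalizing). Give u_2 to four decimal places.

u_2 = (2.5000, 2.5000)

q_1 = c_1/‖c_1‖ = (3, -3)/4.2426 = (0.7071, -0.7071).
r_{12} = q_1·c_2 = -2.1213.
u_2 = c_2 + 2.1213·q_1 = (2.5000, 2.5000).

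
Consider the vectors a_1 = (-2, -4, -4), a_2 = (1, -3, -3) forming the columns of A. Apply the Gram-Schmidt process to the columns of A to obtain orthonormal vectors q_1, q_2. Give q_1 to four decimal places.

a_1 = (-2, -4, -4); ‖a_1‖ = 6.0000, so q_1 = (-0.3333, -0.6667, -0.6667).

q_1 = (-0.3333, -0.6667, -0.6667)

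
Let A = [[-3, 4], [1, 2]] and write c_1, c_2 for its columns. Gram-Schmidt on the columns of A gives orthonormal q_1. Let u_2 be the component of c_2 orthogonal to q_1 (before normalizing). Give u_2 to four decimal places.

c_1 = (-3, 1); ‖c_1‖ = 3.1623, so q_1 = (-0.9487, 0.3162).
q_1·c_2 = (-0.9487)·4 + 0.3162·2 = -3.1623.
u_2 = c_2 + 3.1623·q_1 = (1.0000, 3.0000).

u_2 = (1.0000, 3.0000)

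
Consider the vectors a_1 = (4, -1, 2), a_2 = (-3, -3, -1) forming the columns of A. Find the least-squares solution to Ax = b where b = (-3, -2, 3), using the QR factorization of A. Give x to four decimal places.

a_1 = (4, -1, 2); ‖a_1‖ = 4.5826, so e_1 = (0.8729, -0.2182, 0.4364).
e_1·a_2 = 0.8729·(-3) + (-0.2182)·(-3) + 0.4364·(-1) = -2.4004.
u_2 = a_2 + 2.4004·e_1 = (-0.9048, -3.5238, 0.0476).
‖u_2‖ = 3.6384, so e_2 = (-0.2487, -0.9685, 0.0131).
Qᵀb = (-0.8729, 2.7223).
Back-substitute: x_2 = 2.7223/3.6384 = 0.7482.
x_1 = (-0.8729 + 2.4004·0.7482)/4.5826 = 0.2014.

x = (0.2014, 0.7482)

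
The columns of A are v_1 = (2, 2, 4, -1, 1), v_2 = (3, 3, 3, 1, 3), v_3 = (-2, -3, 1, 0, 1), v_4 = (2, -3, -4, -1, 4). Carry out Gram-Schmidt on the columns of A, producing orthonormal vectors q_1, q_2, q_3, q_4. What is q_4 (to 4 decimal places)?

q_4 = (0.5075, -0.3288, -0.3364, -0.6228, 0.3652)

q_1 = v_1/‖v_1‖ = (2, 2, 4, -1, 1)/5.0990 = (0.3922, 0.3922, 0.7845, -0.1961, 0.1961).
r_{12} = q_1·v_2 = 5.0990.
u_2 = v_2 − 5.0990·q_1 = (1.0000, 1.0000, -1.0000, 2.0000, 2.0000).
‖u_2‖ = 3.3166, so q_2 = (0.3015, 0.3015, -0.3015, 0.6030, 0.6030).
r_{13} = q_1·v_3 = -0.9806; r_{23} = q_2·v_3 = -1.2060.
u_3 = v_3 + 0.9806·q_1 + 1.2060·q_2 = (-1.2517, -2.2517, 1.4056, 0.5350, 1.9196).
‖u_3‖ = 3.5474, so q_3 = (-0.3529, -0.6348, 0.3962, 0.1508, 0.5411).
r_{14} = q_1·v_4 = -2.5495; r_{24} = q_2·v_4 = 2.7136; r_{34} = q_3·v_4 = 1.6273.
u_4 = v_4 + 2.5495·q_1 − 2.7136·q_2 − 1.6273·q_3 = (2.7560, -1.7852, -1.8266, -3.3818, 1.9831).
‖u_4‖ = 5.4303, so q_4 = (0.5075, -0.3288, -0.3364, -0.6228, 0.3652).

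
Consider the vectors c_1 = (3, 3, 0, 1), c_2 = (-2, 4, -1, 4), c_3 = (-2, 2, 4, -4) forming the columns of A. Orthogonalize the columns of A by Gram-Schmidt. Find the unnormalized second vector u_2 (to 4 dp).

c_1 = (3, 3, 0, 1); ‖c_1‖ = 4.3589, so q_1 = (0.6882, 0.6882, 0.0000, 0.2294).
q_1·c_2 = 0.6882·(-2) + 0.6882·4 + 0.0000·(-1) + 0.2294·4 = 2.2942.
u_2 = c_2 − 2.2942·q_1 = (-3.5789, 2.4211, -1.0000, 3.4737).

u_2 = (-3.5789, 2.4211, -1.0000, 3.4737)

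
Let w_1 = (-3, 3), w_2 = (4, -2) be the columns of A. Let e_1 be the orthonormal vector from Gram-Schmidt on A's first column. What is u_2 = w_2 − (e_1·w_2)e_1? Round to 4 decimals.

u_2 = (1.0000, 1.0000)

e_1 = w_1/‖w_1‖ = (-3, 3)/4.2426 = (-0.7071, 0.7071).
r_{12} = e_1·w_2 = -4.2426.
u_2 = w_2 + 4.2426·e_1 = (1.0000, 1.0000).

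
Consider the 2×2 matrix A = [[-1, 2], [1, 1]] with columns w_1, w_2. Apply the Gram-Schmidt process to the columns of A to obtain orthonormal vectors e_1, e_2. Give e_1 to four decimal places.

w_1 = (-1, 1); ‖w_1‖ = 1.4142, so e_1 = (-0.7071, 0.7071).

e_1 = (-0.7071, 0.7071)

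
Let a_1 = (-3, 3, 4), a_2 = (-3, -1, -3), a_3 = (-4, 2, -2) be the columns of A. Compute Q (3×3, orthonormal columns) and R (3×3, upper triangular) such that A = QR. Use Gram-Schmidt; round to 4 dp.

Q = [[-0.5145, -0.8333, 0.2024], [0.5145, -0.1111, 0.8503], [0.6860, -0.5416, -0.4859]], R = [[5.8310, -1.0290, 1.7150], [0.0000, 4.2357, 4.1940], [0.0000, 0.0000, 1.8625]]

a_1 = (-3, 3, 4); ‖a_1‖ = 5.8310, so q_1 = (-0.5145, 0.5145, 0.6860).
q_1·a_2 = (-0.5145)·(-3) + 0.5145·(-1) + 0.6860·(-3) = -1.0290.
u_2 = a_2 + 1.0290·q_1 = (-3.5294, -0.4706, -2.2941).
‖u_2‖ = 4.2357, so q_2 = (-0.8333, -0.1111, -0.5416).
q_1·a_3 = (-0.5145)·(-4) + 0.5145·2 + 0.6860·(-2) = 1.7150; q_2·a_3 = (-0.8333)·(-4) + (-0.1111)·2 + (-0.5416)·(-2) = 4.1940.
u_3 = a_3 − 1.7150·q_1 − 4.1940·q_2 = (0.3770, 1.5836, -0.9049).
‖u_3‖ = 1.8625, so q_3 = (0.2024, 0.8503, -0.4859).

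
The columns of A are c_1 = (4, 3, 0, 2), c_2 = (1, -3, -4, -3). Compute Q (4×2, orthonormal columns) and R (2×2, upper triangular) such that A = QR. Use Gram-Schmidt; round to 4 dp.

Q = [[0.7428, 0.4534], [0.5571, -0.3354], [0.0000, -0.7204], [0.3714, -0.4037]], R = [[5.3852, -2.0426], [0.0000, 5.5523]]

q_1 = c_1/‖c_1‖ = (4, 3, 0, 2)/5.3852 = (0.7428, 0.5571, 0.0000, 0.3714).
r_{12} = q_1·c_2 = -2.0426.
u_2 = c_2 + 2.0426·q_1 = (2.5172, -1.8621, -4.0000, -2.2414).
‖u_2‖ = 5.5523, so q_2 = (0.4534, -0.3354, -0.7204, -0.4037).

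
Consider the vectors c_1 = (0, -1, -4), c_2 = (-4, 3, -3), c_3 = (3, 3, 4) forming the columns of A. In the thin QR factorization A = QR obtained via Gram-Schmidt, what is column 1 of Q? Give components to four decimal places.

c_1 = (0, -1, -4); ‖c_1‖ = 4.1231, so q_1 = (0.0000, -0.2425, -0.9701).

q_1 = (0.0000, -0.2425, -0.9701)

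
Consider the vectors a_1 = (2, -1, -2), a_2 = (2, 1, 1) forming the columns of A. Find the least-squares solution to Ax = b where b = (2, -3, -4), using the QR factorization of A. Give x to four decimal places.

a_1 = (2, -1, -2); ‖a_1‖ = 3.0000, so e_1 = (0.6667, -0.3333, -0.6667).
e_1·a_2 = 0.6667·2 + (-0.3333)·1 + (-0.6667)·1 = 0.3333.
u_2 = a_2 − 0.3333·e_1 = (1.7778, 1.1111, 1.2222).
‖u_2‖ = 2.4267, so e_2 = (0.7326, 0.4579, 0.5037).
Qᵀb = (5.0000, -1.9230).
Back-substitute: x_2 = -1.9230/2.4267 = -0.7925.
x_1 = (5.0000 − 0.3333·(-0.7925))/3.0000 = 1.7547.

x = (1.7547, -0.7925)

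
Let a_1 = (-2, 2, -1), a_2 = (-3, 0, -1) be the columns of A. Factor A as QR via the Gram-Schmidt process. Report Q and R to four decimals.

a_1 = (-2, 2, -1); ‖a_1‖ = 3.0000, so e_1 = (-0.6667, 0.6667, -0.3333).
e_1·a_2 = (-0.6667)·(-3) + 0.6667·0 + (-0.3333)·(-1) = 2.3333.
u_2 = a_2 − 2.3333·e_1 = (-1.4444, -1.5556, -0.2222).
‖u_2‖ = 2.1344, so e_2 = (-0.6768, -0.7288, -0.1041).

Q = [[-0.6667, -0.6768], [0.6667, -0.7288], [-0.3333, -0.1041]], R = [[3.0000, 2.3333], [0.0000, 2.1344]]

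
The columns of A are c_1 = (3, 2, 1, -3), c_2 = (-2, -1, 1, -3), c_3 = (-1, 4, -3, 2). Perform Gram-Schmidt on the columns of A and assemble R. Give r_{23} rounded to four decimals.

q_1 = c_1/‖c_1‖ = (3, 2, 1, -3)/4.7958 = (0.6255, 0.4170, 0.2085, -0.6255).
r_{12} = q_1·c_2 = 0.4170.
u_2 = c_2 − 0.4170·q_1 = (-2.2609, -1.1739, 0.9130, -2.7391).
‖u_2‖ = 3.8505, so q_2 = (-0.5872, -0.3049, 0.2371, -0.7114).
r_{23} = q_2·c_3 = -2.7665.

r_{23} = -2.7665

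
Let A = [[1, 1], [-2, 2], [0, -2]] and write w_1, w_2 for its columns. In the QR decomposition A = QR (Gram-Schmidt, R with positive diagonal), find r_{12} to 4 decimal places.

w_1 = (1, -2, 0); ‖w_1‖ = 2.2361, so e_1 = (0.4472, -0.8944, 0.0000).
r_{12} = e_1·w_2 = -1.3416.

r_{12} = -1.3416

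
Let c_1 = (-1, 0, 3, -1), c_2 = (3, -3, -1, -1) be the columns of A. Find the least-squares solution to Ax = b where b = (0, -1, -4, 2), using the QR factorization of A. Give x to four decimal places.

x = (-1.3077, -0.0769)

c_1 = (-1, 0, 3, -1); ‖c_1‖ = 3.3166, so e_1 = (-0.3015, 0.0000, 0.9045, -0.3015).
e_1·c_2 = (-0.3015)·3 + 0.0000·(-3) + 0.9045·(-1) + (-0.3015)·(-1) = -1.5076.
u_2 = c_2 + 1.5076·e_1 = (2.5455, -3.0000, 0.3636, -1.4545).
‖u_2‖ = 4.2104, so e_2 = (0.6046, -0.7125, 0.0864, -0.3455).
Qᵀb = (-4.2212, -0.3239).
Back-substitute: x_2 = -0.3239/4.2104 = -0.0769.
x_1 = (-4.2212 + 1.5076·(-0.0769))/3.3166 = -1.3077.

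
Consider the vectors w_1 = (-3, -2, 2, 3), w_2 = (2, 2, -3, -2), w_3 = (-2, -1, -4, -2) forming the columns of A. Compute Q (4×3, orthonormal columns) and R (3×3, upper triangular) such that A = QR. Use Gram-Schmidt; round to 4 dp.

Q = [[-0.5883, -0.3487, -0.4310], [-0.3922, 0.1993, -0.5717], [0.3922, -0.8468, -0.2287], [0.5883, 0.3487, -0.6596]], R = [[5.0990, -4.3146, -1.1767], [0.0000, 1.5442, 3.1881], [0.0000, 0.0000, 3.6676]]

w_1 = (-3, -2, 2, 3); ‖w_1‖ = 5.0990, so e_1 = (-0.5883, -0.3922, 0.3922, 0.5883).
e_1·w_2 = (-0.5883)·2 + (-0.3922)·2 + 0.3922·(-3) + 0.5883·(-2) = -4.3146.
u_2 = w_2 + 4.3146·e_1 = (-0.5385, 0.3077, -1.3077, 0.5385).
‖u_2‖ = 1.5442, so e_2 = (-0.3487, 0.1993, -0.8468, 0.3487).
e_1·w_3 = (-0.5883)·(-2) + (-0.3922)·(-1) + 0.3922·(-4) + 0.5883·(-2) = -1.1767; e_2·w_3 = (-0.3487)·(-2) + 0.1993·(-1) + (-0.8468)·(-4) + 0.3487·(-2) = 3.1881.
u_3 = w_3 + 1.1767·e_1 − 3.1881·e_2 = (-1.5806, -2.0968, -0.8387, -2.4194).
‖u_3‖ = 3.6676, so e_3 = (-0.4310, -0.5717, -0.2287, -0.6596).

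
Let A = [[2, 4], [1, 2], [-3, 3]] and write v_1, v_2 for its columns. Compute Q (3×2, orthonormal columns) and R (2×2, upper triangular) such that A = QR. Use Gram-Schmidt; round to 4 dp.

Q = [[0.5345, 0.7171], [0.2673, 0.3586], [-0.8018, 0.5976]], R = [[3.7417, 0.2673], [0.0000, 5.3785]]

v_1 = (2, 1, -3); ‖v_1‖ = 3.7417, so q_1 = (0.5345, 0.2673, -0.8018).
q_1·v_2 = 0.5345·4 + 0.2673·2 + (-0.8018)·3 = 0.2673.
u_2 = v_2 − 0.2673·q_1 = (3.8571, 1.9286, 3.2143).
‖u_2‖ = 5.3785, so q_2 = (0.7171, 0.3586, 0.5976).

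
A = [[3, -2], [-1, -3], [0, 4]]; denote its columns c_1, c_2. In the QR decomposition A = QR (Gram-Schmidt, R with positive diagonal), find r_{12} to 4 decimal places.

r_{12} = -0.9487

c_1 = (3, -1, 0); ‖c_1‖ = 3.1623, so e_1 = (0.9487, -0.3162, 0.0000).
r_{12} = e_1·c_2 = -0.9487.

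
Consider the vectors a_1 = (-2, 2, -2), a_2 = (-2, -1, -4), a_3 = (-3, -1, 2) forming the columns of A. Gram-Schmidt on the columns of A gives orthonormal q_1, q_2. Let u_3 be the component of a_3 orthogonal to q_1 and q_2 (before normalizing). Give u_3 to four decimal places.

u_3 = (-3.0263, -1.2105, 1.8158)

q_1 = a_1/‖a_1‖ = (-2, 2, -2)/3.4641 = (-0.5774, 0.5774, -0.5774).
r_{12} = q_1·a_2 = 2.8868.
u_2 = a_2 − 2.8868·q_1 = (-0.3333, -2.6667, -2.3333).
‖u_2‖ = 3.5590, so q_2 = (-0.0937, -0.7493, -0.6556).
r_{13} = q_1·a_3 = 0.0000; r_{23} = q_2·a_3 = -0.2810.
u_3 = a_3 − 0.0000·q_1 + 0.2810·q_2 = (-3.0263, -1.2105, 1.8158).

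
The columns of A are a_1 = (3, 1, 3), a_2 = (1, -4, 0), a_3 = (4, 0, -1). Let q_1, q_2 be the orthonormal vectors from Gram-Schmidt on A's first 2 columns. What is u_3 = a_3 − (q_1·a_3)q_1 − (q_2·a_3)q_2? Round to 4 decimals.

q_1 = a_1/‖a_1‖ = (3, 1, 3)/4.3589 = (0.6882, 0.2294, 0.6882).
r_{12} = q_1·a_2 = -0.2294.
u_2 = a_2 + 0.2294·q_1 = (1.1579, -3.9474, 0.1579).
‖u_2‖ = 4.1167, so q_2 = (0.2813, -0.9589, 0.0384).
r_{13} = q_1·a_3 = 2.0647; r_{23} = q_2·a_3 = 1.0867.
u_3 = a_3 − 2.0647·q_1 − 1.0867·q_2 = (2.2733, 0.5683, -2.4627).

u_3 = (2.2733, 0.5683, -2.4627)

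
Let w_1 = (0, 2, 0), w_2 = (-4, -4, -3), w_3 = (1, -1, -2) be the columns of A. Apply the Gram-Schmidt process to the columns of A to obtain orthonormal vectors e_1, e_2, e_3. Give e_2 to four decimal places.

e_2 = (-0.8000, 0.0000, -0.6000)

w_1 = (0, 2, 0); ‖w_1‖ = 2.0000, so e_1 = (0.0000, 1.0000, 0.0000).
e_1·w_2 = 0.0000·(-4) + 1.0000·(-4) + 0.0000·(-3) = -4.0000.
u_2 = w_2 + 4.0000·e_1 = (-4.0000, 0.0000, -3.0000).
‖u_2‖ = 5.0000, so e_2 = (-0.8000, 0.0000, -0.6000).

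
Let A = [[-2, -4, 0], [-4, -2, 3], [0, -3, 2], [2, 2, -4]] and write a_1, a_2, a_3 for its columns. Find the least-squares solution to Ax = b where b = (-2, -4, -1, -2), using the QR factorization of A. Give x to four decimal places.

x = (1.0184, 0.2364, 0.6585)

q_1 = a_1/‖a_1‖ = (-2, -4, 0, 2)/4.8990 = (-0.4082, -0.8165, 0.0000, 0.4082).
r_{12} = q_1·a_2 = 4.0825.
u_2 = a_2 − 4.0825·q_1 = (-2.3333, 1.3333, -3.0000, 0.3333).
‖u_2‖ = 4.0415, so q_2 = (-0.5774, 0.3299, -0.7423, 0.0825).
r_{13} = q_1·a_3 = -4.0825; r_{23} = q_2·a_3 = -0.8248.
u_3 = a_3 + 4.0825·q_1 + 0.8248·q_2 = (-2.1429, -0.0612, 1.3878, -2.2653).
‖u_3‖ = 3.4137, so q_3 = (-0.6277, -0.0179, 0.4065, -0.6636).
Qᵀb = (3.2660, 0.4124, 2.2479).
Back-substitute: x_3 = 2.2479/3.4137 = 0.6585.
x_2 = (0.4124 + 0.8248·0.6585)/4.0415 = 0.2364.
x_1 = (3.2660 − 4.0825·0.2364 + 4.0825·0.6585)/4.8990 = 1.0184.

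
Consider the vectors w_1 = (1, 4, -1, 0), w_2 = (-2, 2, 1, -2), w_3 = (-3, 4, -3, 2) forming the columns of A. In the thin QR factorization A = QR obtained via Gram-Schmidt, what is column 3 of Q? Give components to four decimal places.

w_1 = (1, 4, -1, 0); ‖w_1‖ = 4.2426, so e_1 = (0.2357, 0.9428, -0.2357, 0.0000).
e_1·w_2 = 0.2357·(-2) + 0.9428·2 + (-0.2357)·1 + 0.0000·(-2) = 1.1785.
u_2 = w_2 − 1.1785·e_1 = (-2.2778, 0.8889, 1.2778, -2.0000).
‖u_2‖ = 3.4075, so e_2 = (-0.6685, 0.2609, 0.3750, -0.5869).
e_1·w_3 = 0.2357·(-3) + 0.9428·4 + (-0.2357)·(-3) + 0.0000·2 = 3.7712; e_2·w_3 = (-0.6685)·(-3) + 0.2609·4 + 0.3750·(-3) + (-0.5869)·2 = 0.7500.
u_3 = w_3 − 3.7712·e_1 − 0.7500·e_2 = (-3.3876, 0.2488, -2.3923, 2.4402).
‖u_3‖ = 4.8182, so e_3 = (-0.7031, 0.0516, -0.4965, 0.5065).

e_3 = (-0.7031, 0.0516, -0.4965, 0.5065)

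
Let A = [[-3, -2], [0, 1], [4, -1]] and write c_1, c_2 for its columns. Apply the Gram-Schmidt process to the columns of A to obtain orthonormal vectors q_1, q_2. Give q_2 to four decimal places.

q_2 = (-0.7283, 0.4138, -0.5462)

c_1 = (-3, 0, 4); ‖c_1‖ = 5.0000, so q_1 = (-0.6000, 0.0000, 0.8000).
q_1·c_2 = (-0.6000)·(-2) + 0.0000·1 + 0.8000·(-1) = 0.4000.
u_2 = c_2 − 0.4000·q_1 = (-1.7600, 1.0000, -1.3200).
‖u_2‖ = 2.4166, so q_2 = (-0.7283, 0.4138, -0.5462).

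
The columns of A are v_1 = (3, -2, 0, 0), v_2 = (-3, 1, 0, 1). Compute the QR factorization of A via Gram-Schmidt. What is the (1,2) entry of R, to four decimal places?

r_{12} = -3.0509

v_1 = (3, -2, 0, 0); ‖v_1‖ = 3.6056, so e_1 = (0.8321, -0.5547, 0.0000, 0.0000).
r_{12} = e_1·v_2 = -3.0509.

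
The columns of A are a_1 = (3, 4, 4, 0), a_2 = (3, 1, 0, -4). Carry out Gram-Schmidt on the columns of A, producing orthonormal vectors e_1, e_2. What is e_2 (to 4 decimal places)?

e_2 = (0.4380, -0.0574, -0.2712, -0.8552)

a_1 = (3, 4, 4, 0); ‖a_1‖ = 6.4031, so e_1 = (0.4685, 0.6247, 0.6247, 0.0000).
e_1·a_2 = 0.4685·3 + 0.6247·1 + 0.6247·0 + 0.0000·(-4) = 2.0303.
u_2 = a_2 − 2.0303·e_1 = (2.0488, -0.2683, -1.2683, -4.0000).
‖u_2‖ = 4.6774, so e_2 = (0.4380, -0.0574, -0.2712, -0.8552).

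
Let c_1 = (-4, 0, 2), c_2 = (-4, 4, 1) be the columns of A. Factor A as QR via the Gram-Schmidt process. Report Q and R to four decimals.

c_1 = (-4, 0, 2); ‖c_1‖ = 4.4721, so q_1 = (-0.8944, 0.0000, 0.4472).
q_1·c_2 = (-0.8944)·(-4) + 0.0000·4 + 0.4472·1 = 4.0249.
u_2 = c_2 − 4.0249·q_1 = (-0.4000, 4.0000, -0.8000).
‖u_2‖ = 4.0988, so q_2 = (-0.0976, 0.9759, -0.1952).

Q = [[-0.8944, -0.0976], [0.0000, 0.9759], [0.4472, -0.1952]], R = [[4.4721, 4.0249], [0.0000, 4.0988]]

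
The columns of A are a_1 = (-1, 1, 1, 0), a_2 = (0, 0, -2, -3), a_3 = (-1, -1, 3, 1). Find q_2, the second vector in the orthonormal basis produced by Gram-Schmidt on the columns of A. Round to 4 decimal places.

a_1 = (-1, 1, 1, 0); ‖a_1‖ = 1.7321, so q_1 = (-0.5774, 0.5774, 0.5774, 0.0000).
q_1·a_2 = (-0.5774)·0 + 0.5774·0 + 0.5774·(-2) + 0.0000·(-3) = -1.1547.
u_2 = a_2 + 1.1547·q_1 = (-0.6667, 0.6667, -1.3333, -3.0000).
‖u_2‖ = 3.4157, so q_2 = (-0.1952, 0.1952, -0.3904, -0.8783).

q_2 = (-0.1952, 0.1952, -0.3904, -0.8783)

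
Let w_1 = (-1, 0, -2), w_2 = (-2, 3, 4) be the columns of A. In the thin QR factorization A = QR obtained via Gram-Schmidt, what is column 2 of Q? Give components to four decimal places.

e_2 = (-0.6854, 0.6425, 0.3427)

e_1 = w_1/‖w_1‖ = (-1, 0, -2)/2.2361 = (-0.4472, 0.0000, -0.8944).
r_{12} = e_1·w_2 = -2.6833.
u_2 = w_2 + 2.6833·e_1 = (-3.2000, 3.0000, 1.6000).
‖u_2‖ = 4.6690, so e_2 = (-0.6854, 0.6425, 0.3427).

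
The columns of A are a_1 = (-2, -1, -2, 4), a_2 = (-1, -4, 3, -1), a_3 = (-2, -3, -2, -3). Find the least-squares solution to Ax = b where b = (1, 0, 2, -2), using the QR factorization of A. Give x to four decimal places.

a_1 = (-2, -1, -2, 4); ‖a_1‖ = 5.0000, so q_1 = (-0.4000, -0.2000, -0.4000, 0.8000).
q_1·a_2 = (-0.4000)·(-1) + (-0.2000)·(-4) + (-0.4000)·3 + 0.8000·(-1) = -0.8000.
u_2 = a_2 + 0.8000·q_1 = (-1.3200, -4.1600, 2.6800, -0.3600).
‖u_2‖ = 5.1342, so q_2 = (-0.2571, -0.8103, 0.5220, -0.0701).
q_1·a_3 = (-0.4000)·(-2) + (-0.2000)·(-3) + (-0.4000)·(-2) + 0.8000·(-3) = -0.2000; q_2·a_3 = (-0.2571)·(-2) + (-0.8103)·(-3) + 0.5220·(-2) + (-0.0701)·(-3) = 2.1113.
u_3 = a_3 + 0.2000·q_1 − 2.1113·q_2 = (-1.5372, -1.3293, -3.1821, -2.6920).
‖u_3‖ = 4.6371, so q_3 = (-0.3315, -0.2867, -0.6862, -0.5805).
Qᵀb = (-2.8000, 0.9271, -0.5429).
Back-substitute: x_3 = -0.5429/4.6371 = -0.1171.
x_2 = (0.9271 − 2.1113·(-0.1171))/5.1342 = 0.2287.
x_1 = (-2.8000 + 0.8000·0.2287 + 0.2000·(-0.1171))/5.0000 = -0.5281.

x = (-0.5281, 0.2287, -0.1171)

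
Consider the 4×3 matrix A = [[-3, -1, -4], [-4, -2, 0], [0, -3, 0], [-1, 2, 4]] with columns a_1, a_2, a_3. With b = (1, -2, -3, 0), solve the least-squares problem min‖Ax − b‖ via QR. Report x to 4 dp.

x = (0.0000, 1.0000, -0.5000)

q_1 = a_1/‖a_1‖ = (-3, -4, 0, -1)/5.0990 = (-0.5883, -0.7845, 0.0000, -0.1961).
r_{12} = q_1·a_2 = 1.7650.
u_2 = a_2 − 1.7650·q_1 = (0.0385, -0.6154, -3.0000, 2.3462).
‖u_2‖ = 3.8581, so q_2 = (0.0100, -0.1595, -0.7776, 0.6081).
r_{13} = q_1·a_3 = 1.5689; r_{23} = q_2·a_3 = 2.3926.
u_3 = a_3 − 1.5689·q_1 − 2.3926·q_2 = (-3.1008, 1.6124, 1.8605, 2.8527).
‖u_3‖ = 4.8800, so q_3 = (-0.6354, 0.3304, 0.3812, 0.5846).
Qᵀb = (0.9806, 2.6618, -2.4400).
Back-substitute: x_3 = -2.4400/4.8800 = -0.5000.
x_2 = (2.6618 − 2.3926·(-0.5000))/3.8581 = 1.0000.
x_1 = (0.9806 − 1.7650·1.0000 − 1.5689·(-0.5000))/5.0990 = 0.0000.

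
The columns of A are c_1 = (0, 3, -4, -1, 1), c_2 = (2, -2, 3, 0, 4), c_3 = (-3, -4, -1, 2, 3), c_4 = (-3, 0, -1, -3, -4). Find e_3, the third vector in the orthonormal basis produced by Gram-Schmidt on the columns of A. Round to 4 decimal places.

c_1 = (0, 3, -4, -1, 1); ‖c_1‖ = 5.1962, so e_1 = (0.0000, 0.5774, -0.7698, -0.1925, 0.1925).
e_1·c_2 = 0.0000·2 + 0.5774·(-2) + (-0.7698)·3 + (-0.1925)·0 + 0.1925·4 = -2.6943.
u_2 = c_2 + 2.6943·e_1 = (2.0000, -0.4444, 0.9259, -0.5185, 4.5185).
‖u_2‖ = 5.0735, so e_2 = (0.3942, -0.0876, 0.1825, -0.1022, 0.8906).
e_1·c_3 = 0.0000·(-3) + 0.5774·(-4) + (-0.7698)·(-1) + (-0.1925)·2 + 0.1925·3 = -1.3472; e_2·c_3 = 0.3942·(-3) + (-0.0876)·(-4) + 0.1825·(-1) + (-0.1022)·2 + 0.8906·3 = 1.4527.
u_3 = c_3 + 1.3472·e_1 − 1.4527·e_2 = (-3.5727, -3.0950, -2.3022, 1.8892, 1.9655).
‖u_3‖ = 5.9224, so e_3 = (-0.6032, -0.5226, -0.3887, 0.3190, 0.3319).

e_3 = (-0.6032, -0.5226, -0.3887, 0.3190, 0.3319)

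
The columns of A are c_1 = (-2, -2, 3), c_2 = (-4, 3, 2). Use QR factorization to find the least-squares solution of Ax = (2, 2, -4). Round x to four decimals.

e_1 = c_1/‖c_1‖ = (-2, -2, 3)/4.1231 = (-0.4851, -0.4851, 0.7276).
r_{12} = e_1·c_2 = 1.9403.
u_2 = c_2 − 1.9403·e_1 = (-3.0588, 3.9412, 0.5882).
‖u_2‖ = 5.0235, so e_2 = (-0.6089, 0.7846, 0.1171).
Qᵀb = (-4.8507, -0.1171).
Back-substitute: x_2 = -0.1171/5.0235 = -0.0233.
x_1 = (-4.8507 − 1.9403·(-0.0233))/4.1231 = -1.1655.

x = (-1.1655, -0.0233)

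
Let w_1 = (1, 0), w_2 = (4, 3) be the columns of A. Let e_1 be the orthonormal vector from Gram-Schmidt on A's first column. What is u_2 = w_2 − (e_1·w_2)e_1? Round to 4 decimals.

w_1 = (1, 0); ‖w_1‖ = 1.0000, so e_1 = (1.0000, 0.0000).
e_1·w_2 = 1.0000·4 + 0.0000·3 = 4.0000.
u_2 = w_2 − 4.0000·e_1 = (0.0000, 3.0000).

u_2 = (0.0000, 3.0000)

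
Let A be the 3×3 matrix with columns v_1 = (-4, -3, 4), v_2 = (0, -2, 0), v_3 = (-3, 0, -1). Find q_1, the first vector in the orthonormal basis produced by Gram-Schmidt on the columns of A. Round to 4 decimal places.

q_1 = (-0.6247, -0.4685, 0.6247)

v_1 = (-4, -3, 4); ‖v_1‖ = 6.4031, so q_1 = (-0.6247, -0.4685, 0.6247).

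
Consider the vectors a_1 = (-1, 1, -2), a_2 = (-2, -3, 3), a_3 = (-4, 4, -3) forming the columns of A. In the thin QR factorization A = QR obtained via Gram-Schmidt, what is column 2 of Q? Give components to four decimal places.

a_1 = (-1, 1, -2); ‖a_1‖ = 2.4495, so e_1 = (-0.4082, 0.4082, -0.8165).
e_1·a_2 = (-0.4082)·(-2) + 0.4082·(-3) + (-0.8165)·3 = -2.8577.
u_2 = a_2 + 2.8577·e_1 = (-3.1667, -1.8333, 0.6667).
‖u_2‖ = 3.7193, so e_2 = (-0.8514, -0.4929, 0.1792).

e_2 = (-0.8514, -0.4929, 0.1792)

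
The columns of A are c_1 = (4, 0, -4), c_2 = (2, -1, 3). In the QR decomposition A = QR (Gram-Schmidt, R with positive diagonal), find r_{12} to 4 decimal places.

c_1 = (4, 0, -4); ‖c_1‖ = 5.6569, so q_1 = (0.7071, 0.0000, -0.7071).
r_{12} = q_1·c_2 = -0.7071.

r_{12} = -0.7071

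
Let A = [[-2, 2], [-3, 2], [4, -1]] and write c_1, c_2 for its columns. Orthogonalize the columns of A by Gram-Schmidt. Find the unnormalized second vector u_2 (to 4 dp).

u_2 = (1.0345, 0.5517, 0.9310)

c_1 = (-2, -3, 4); ‖c_1‖ = 5.3852, so q_1 = (-0.3714, -0.5571, 0.7428).
q_1·c_2 = (-0.3714)·2 + (-0.5571)·2 + 0.7428·(-1) = -2.5997.
u_2 = c_2 + 2.5997·q_1 = (1.0345, 0.5517, 0.9310).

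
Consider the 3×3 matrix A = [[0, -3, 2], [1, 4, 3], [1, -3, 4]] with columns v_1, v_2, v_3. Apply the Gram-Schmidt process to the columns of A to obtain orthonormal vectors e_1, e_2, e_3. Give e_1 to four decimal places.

e_1 = v_1/‖v_1‖ = (0, 1, 1)/1.4142 = (0.0000, 0.7071, 0.7071).

e_1 = (0.0000, 0.7071, 0.7071)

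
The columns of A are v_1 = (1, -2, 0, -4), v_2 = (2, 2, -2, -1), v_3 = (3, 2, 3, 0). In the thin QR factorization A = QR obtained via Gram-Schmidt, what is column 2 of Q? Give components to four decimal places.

q_1 = v_1/‖v_1‖ = (1, -2, 0, -4)/4.5826 = (0.2182, -0.4364, 0.0000, -0.8729).
r_{12} = q_1·v_2 = 0.4364.
u_2 = v_2 − 0.4364·q_1 = (1.9048, 2.1905, -2.0000, -0.6190).
‖u_2‖ = 3.5790, so q_2 = (0.5322, 0.6120, -0.5588, -0.1730).

q_2 = (0.5322, 0.6120, -0.5588, -0.1730)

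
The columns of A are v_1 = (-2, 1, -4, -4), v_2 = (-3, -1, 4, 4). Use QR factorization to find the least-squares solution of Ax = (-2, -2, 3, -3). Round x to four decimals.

v_1 = (-2, 1, -4, -4); ‖v_1‖ = 6.0828, so q_1 = (-0.3288, 0.1644, -0.6576, -0.6576).
q_1·v_2 = (-0.3288)·(-3) + 0.1644·(-1) + (-0.6576)·4 + (-0.6576)·4 = -4.4388.
u_2 = v_2 + 4.4388·q_1 = (-4.4595, -0.2703, 1.0811, 1.0811).
‖u_2‖ = 4.7220, so q_2 = (-0.9444, -0.0572, 0.2289, 0.2289).
Qᵀb = (0.3288, 2.0033).
Back-substitute: x_2 = 2.0033/4.7220 = 0.4242.
x_1 = (0.3288 + 4.4388·0.4242)/6.0828 = 0.3636.

x = (0.3636, 0.4242)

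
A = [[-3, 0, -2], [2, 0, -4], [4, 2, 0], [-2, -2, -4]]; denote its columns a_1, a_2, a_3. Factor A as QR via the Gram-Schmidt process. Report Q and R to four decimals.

a_1 = (-3, 2, 4, -2); ‖a_1‖ = 5.7446, so e_1 = (-0.5222, 0.3482, 0.6963, -0.3482).
e_1·a_2 = (-0.5222)·0 + 0.3482·0 + 0.6963·2 + (-0.3482)·(-2) = 2.0889.
u_2 = a_2 − 2.0889·e_1 = (1.0909, -0.7273, 0.5455, -1.2727).
‖u_2‖ = 1.9069, so e_2 = (0.5721, -0.3814, 0.2860, -0.6674).
e_1·a_3 = (-0.5222)·(-2) + 0.3482·(-4) + 0.6963·0 + (-0.3482)·(-4) = 1.0445; e_2·a_3 = 0.5721·(-2) + (-0.3814)·(-4) + 0.2860·0 + (-0.6674)·(-4) = 3.0511.
u_3 = a_3 − 1.0445·e_1 − 3.0511·e_2 = (-3.2000, -3.2000, -1.6000, -1.6000).
‖u_3‖ = 5.0596, so e_3 = (-0.6325, -0.6325, -0.3162, -0.3162).

Q = [[-0.5222, 0.5721, -0.6325], [0.3482, -0.3814, -0.6325], [0.6963, 0.2860, -0.3162], [-0.3482, -0.6674, -0.3162]], R = [[5.7446, 2.0889, 1.0445], [0.0000, 1.9069, 3.0511], [0.0000, 0.0000, 5.0596]]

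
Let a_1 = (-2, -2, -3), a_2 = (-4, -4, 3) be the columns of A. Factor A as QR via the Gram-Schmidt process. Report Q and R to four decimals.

a_1 = (-2, -2, -3); ‖a_1‖ = 4.1231, so q_1 = (-0.4851, -0.4851, -0.7276).
q_1·a_2 = (-0.4851)·(-4) + (-0.4851)·(-4) + (-0.7276)·3 = 1.6977.
u_2 = a_2 − 1.6977·q_1 = (-3.1765, -3.1765, 4.2353).
‖u_2‖ = 6.1739, so q_2 = (-0.5145, -0.5145, 0.6860).

Q = [[-0.4851, -0.5145], [-0.4851, -0.5145], [-0.7276, 0.6860]], R = [[4.1231, 1.6977], [0.0000, 6.1739]]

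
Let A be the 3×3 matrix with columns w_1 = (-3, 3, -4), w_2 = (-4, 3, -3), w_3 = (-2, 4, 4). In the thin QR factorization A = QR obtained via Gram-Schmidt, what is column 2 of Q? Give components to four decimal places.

e_2 = (-0.7752, 0.0629, 0.6286)

w_1 = (-3, 3, -4); ‖w_1‖ = 5.8310, so e_1 = (-0.5145, 0.5145, -0.6860).
e_1·w_2 = (-0.5145)·(-4) + 0.5145·3 + (-0.6860)·(-3) = 5.6595.
u_2 = w_2 − 5.6595·e_1 = (-1.0882, 0.0882, 0.8824).
‖u_2‖ = 1.4038, so e_2 = (-0.7752, 0.0629, 0.6286).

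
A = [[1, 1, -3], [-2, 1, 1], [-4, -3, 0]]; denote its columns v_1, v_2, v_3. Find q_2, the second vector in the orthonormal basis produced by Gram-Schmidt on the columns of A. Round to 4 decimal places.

v_1 = (1, -2, -4); ‖v_1‖ = 4.5826, so q_1 = (0.2182, -0.4364, -0.8729).
q_1·v_2 = 0.2182·1 + (-0.4364)·1 + (-0.8729)·(-3) = 2.4004.
u_2 = v_2 − 2.4004·q_1 = (0.4762, 2.0476, -0.9048).
‖u_2‖ = 2.2887, so q_2 = (0.2081, 0.8947, -0.3953).

q_2 = (0.2081, 0.8947, -0.3953)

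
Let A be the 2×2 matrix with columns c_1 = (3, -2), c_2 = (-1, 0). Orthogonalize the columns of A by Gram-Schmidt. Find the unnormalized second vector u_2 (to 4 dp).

u_2 = (-0.3077, -0.4615)

c_1 = (3, -2); ‖c_1‖ = 3.6056, so q_1 = (0.8321, -0.5547).
q_1·c_2 = 0.8321·(-1) + (-0.5547)·0 = -0.8321.
u_2 = c_2 + 0.8321·q_1 = (-0.3077, -0.4615).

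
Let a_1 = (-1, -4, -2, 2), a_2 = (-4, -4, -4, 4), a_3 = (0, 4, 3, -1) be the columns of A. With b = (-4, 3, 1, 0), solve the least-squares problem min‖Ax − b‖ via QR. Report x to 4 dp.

x = (-0.8696, 0.9783, 0.9783)

a_1 = (-1, -4, -2, 2); ‖a_1‖ = 5.0000, so q_1 = (-0.2000, -0.8000, -0.4000, 0.4000).
q_1·a_2 = (-0.2000)·(-4) + (-0.8000)·(-4) + (-0.4000)·(-4) + 0.4000·4 = 7.2000.
u_2 = a_2 − 7.2000·q_1 = (-2.5600, 1.7600, -1.1200, 1.1200).
‖u_2‖ = 3.4871, so q_2 = (-0.7341, 0.5047, -0.3212, 0.3212).
q_1·a_3 = (-0.2000)·0 + (-0.8000)·4 + (-0.4000)·3 + 0.4000·(-1) = -4.8000; q_2·a_3 = (-0.7341)·0 + 0.5047·4 + (-0.3212)·3 + 0.3212·(-1) = 0.7341.
u_3 = a_3 + 4.8000·q_1 − 0.7341·q_2 = (-0.4211, -0.2105, 1.3158, 0.6842).
‖u_3‖ = 1.5560, so q_3 = (-0.2706, -0.1353, 0.8456, 0.4397).
Qᵀb = (-2.0000, 4.1295, 1.5221).
Back-substitute: x_3 = 1.5221/1.5560 = 0.9783.
x_2 = (4.1295 − 0.7341·0.9783)/3.4871 = 0.9783.
x_1 = (-2.0000 − 7.2000·0.9783 + 4.8000·0.9783)/5.0000 = -0.8696.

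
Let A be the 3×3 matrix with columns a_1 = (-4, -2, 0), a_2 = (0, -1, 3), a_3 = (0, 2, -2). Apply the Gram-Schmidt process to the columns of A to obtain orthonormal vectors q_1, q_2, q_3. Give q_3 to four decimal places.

q_1 = a_1/‖a_1‖ = (-4, -2, 0)/4.4721 = (-0.8944, -0.4472, 0.0000).
r_{12} = q_1·a_2 = 0.4472.
u_2 = a_2 − 0.4472·q_1 = (0.4000, -0.8000, 3.0000).
‖u_2‖ = 3.1305, so q_2 = (0.1278, -0.2556, 0.9583).
r_{13} = q_1·a_3 = -0.8944; r_{23} = q_2·a_3 = -2.4277.
u_3 = a_3 + 0.8944·q_1 + 2.4277·q_2 = (-0.4898, 0.9796, 0.3265).
‖u_3‖ = 1.1429, so q_3 = (-0.4286, 0.8571, 0.2857).

q_3 = (-0.4286, 0.8571, 0.2857)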